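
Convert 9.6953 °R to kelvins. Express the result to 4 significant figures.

5.386 K

°R = K × 9/5.
Applying the formula gives 5.386 K.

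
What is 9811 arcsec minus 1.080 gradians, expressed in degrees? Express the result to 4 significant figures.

9811 arcsec = 2.72528 ° and 1.080 grad = 0.972000 °.
2.72528 − 0.972000 ≈ 1.753 °.

1.753 degrees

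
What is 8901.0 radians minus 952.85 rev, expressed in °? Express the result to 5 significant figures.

166960 degrees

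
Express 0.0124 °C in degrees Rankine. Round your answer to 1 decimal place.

491.7 °R

°R = (°C + 273.15) × 9/5.
Applying the formula gives 491.7 °R.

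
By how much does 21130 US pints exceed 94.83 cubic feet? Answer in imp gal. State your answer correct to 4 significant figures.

1609 imp gal

21130 US pt = 2199.30 imp gal and 94.83 ft³ = 590.680 imp gal.
2199.30 − 590.680 ≈ 1609 imp gal.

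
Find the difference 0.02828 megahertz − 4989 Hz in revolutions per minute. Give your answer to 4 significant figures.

0.02828 MHz = 1.69680 × 10^6 rpm and 4989 Hz = 299340 rpm.
1.69680 × 10^6 − 299340 ≈ 1.397 × 10^6 rpm.

1.397 × 10^6 revolutions per minute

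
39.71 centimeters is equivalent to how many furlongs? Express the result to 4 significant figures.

1 centimeter = 4.97097 × 10^-5 furlong.
Thus 39.71 × 4.97097 × 10^-5 ≈ 0.001974 furlong.

0.001974 furlong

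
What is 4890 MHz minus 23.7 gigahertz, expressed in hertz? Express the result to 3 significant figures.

-1.88e+10 Hz

4890 MHz = 4.89000e+9 Hz and 23.7 GHz = 2.37000e+10 Hz.
4.89000e+9 − 2.37000e+10 ≈ -1.88e+10 Hz.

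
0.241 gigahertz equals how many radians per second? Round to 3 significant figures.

1 GHz = 6.28319e+9 radians per second.
Thus 0.241 × 6.28319e+9 ≈ 1.51e+9 rad/s.

1.51e+9 radians per second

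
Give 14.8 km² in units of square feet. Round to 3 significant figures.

1 square kilometer = 1.07639 × 10^7 ft².
Thus 14.8 × 1.07639 × 10^7 ≈ 1.59 × 10^8 ft².

1.59 × 10^8 ft²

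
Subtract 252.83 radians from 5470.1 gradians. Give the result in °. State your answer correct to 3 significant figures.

-9560 degrees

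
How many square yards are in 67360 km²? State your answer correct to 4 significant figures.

1 km² = 1.19599 × 10^6 yd².
Then 67360 × 1.19599 × 10^6 ≈ 8.056 × 10^10 yd².

8.056 × 10^10 yd²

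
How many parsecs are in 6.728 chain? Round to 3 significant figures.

4.39 × 10^-15 pc

1 chain = 6.51941 × 10^-16 pc.
So 6.728 × 6.51941 × 10^-16 ≈ 4.39 × 10^-15 pc.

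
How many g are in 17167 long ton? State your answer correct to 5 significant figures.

1.7442 × 10^10 g

1 long ton = 1016047 grams.
Then 17167 × 1016047 ≈ 1.7442 × 10^10 g.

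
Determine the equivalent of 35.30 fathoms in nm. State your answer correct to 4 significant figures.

6.456 × 10^10 nanometers

1 fathom = 1.82880 × 10^9 nm.
Then 35.30 × 1.82880 × 10^9 ≈ 6.456 × 10^10 nm.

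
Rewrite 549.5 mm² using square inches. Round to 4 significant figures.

0.8517 in²

1 square millimeter = 0.00155000 in².
Then 549.5 × 0.00155000 ≈ 0.8517 in².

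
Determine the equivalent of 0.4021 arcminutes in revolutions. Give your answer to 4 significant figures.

1 arcmin = 4.62963 × 10^-5 rev.
Thus 0.4021 × 4.62963 × 10^-5 ≈ 1.862 × 10^-5 rev.

1.862 × 10^-5 rev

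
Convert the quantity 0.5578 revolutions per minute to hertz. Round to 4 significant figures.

1 rpm = 0.0166667 hertz.
0.5578 × 0.0166667 ≈ 0.009297 Hz.

0.009297 hertz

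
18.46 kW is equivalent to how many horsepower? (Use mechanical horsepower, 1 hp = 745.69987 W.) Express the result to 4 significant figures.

24.76 horsepower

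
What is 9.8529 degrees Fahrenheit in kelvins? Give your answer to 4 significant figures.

K = (°F + 459.67) × 5/9.
Applying the formula gives 260.8 K.

260.8 kelvins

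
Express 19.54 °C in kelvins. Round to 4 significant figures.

K = °C + 273.15.
Applying the formula gives 292.7 K.

292.7 kelvins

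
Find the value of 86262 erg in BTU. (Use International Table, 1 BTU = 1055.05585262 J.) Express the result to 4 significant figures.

8.176e-6 British thermal units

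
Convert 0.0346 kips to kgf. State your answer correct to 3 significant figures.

1 kip = 453.592 kilograms-force.
0.0346 × 453.592 ≈ 15.7 kgf.

15.7 kilograms-force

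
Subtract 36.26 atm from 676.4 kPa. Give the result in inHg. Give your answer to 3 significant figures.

-885 inHg

676.4 kPa = 199.741 inHg and 36.26 atm = 1084.94 inHg.
199.741 − 1084.94 ≈ -885 inHg.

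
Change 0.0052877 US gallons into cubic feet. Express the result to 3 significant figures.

0.000707 ft³

1 US gal = 0.133681 ft³.
0.0052877 × 0.133681 ≈ 0.000707 ft³.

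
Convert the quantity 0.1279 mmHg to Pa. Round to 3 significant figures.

17.1 Pa

1 mmHg = 133.322 pascals.
So 0.1279 × 133.322 ≈ 17.1 Pa.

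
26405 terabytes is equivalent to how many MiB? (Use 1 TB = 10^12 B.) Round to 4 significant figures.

1 TB = 953674 mebibytes.
26405 × 953674 ≈ 2.518e+10 MiB.

2.518e+10 mebibytes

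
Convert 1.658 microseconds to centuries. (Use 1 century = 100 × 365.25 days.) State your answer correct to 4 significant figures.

5.254 × 10^-16 centuries

1 microsecond = 3.16881 × 10^-16 centuries.
So 1.658 × 3.16881 × 10^-16 ≈ 5.254 × 10^-16 century.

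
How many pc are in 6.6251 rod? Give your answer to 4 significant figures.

1.080e-15 pc

1 rod = 1.62985e-16 pc.
6.6251 × 1.62985e-16 ≈ 1.080e-15 pc.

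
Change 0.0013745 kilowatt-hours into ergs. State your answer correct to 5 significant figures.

4.9482 × 10^10 ergs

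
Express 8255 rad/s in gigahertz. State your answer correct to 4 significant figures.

1.314 × 10^-6 GHz

1 radian per second = 1.59155 × 10^-10 GHz.
Thus 8255 × 1.59155 × 10^-10 ≈ 1.314 × 10^-6 GHz.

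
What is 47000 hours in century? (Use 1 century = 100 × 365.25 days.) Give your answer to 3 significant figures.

0.0536 century

1 hour = 1.14077 × 10^-6 centuries.
So 47000 × 1.14077 × 10^-6 ≈ 0.0536 century.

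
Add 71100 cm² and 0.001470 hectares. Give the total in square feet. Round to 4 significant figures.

234.8 ft²

71100 cm² = 76.5314 ft² and 0.001470 ha = 158.229 ft².
76.5314 + 158.229 ≈ 234.8 ft².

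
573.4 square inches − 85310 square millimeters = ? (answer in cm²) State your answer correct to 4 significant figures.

2846 cm²

573.4 in² = 3699.35 cm² and 85310 mm² = 853.100 cm².
3699.35 − 853.100 ≈ 2846 cm².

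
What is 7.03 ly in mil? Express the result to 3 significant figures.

2.62e+21 mil

1 ly = 3.72470e+20 mil.
7.03 × 3.72470e+20 ≈ 2.62e+21 mil.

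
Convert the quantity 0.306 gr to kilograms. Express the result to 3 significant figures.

1.98e-5 kg

1 grain = 6.47989e-5 kg.
0.306 × 6.47989e-5 ≈ 1.98e-5 kg.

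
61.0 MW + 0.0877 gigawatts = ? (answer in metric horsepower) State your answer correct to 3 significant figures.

202000 metric horsepower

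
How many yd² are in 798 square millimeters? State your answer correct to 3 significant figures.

1 mm² = 1.19599 × 10^-6 yd².
So 798 × 1.19599 × 10^-6 ≈ 0.000954 yd².

0.000954 yd²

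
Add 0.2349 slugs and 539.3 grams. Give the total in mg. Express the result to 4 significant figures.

3.967 × 10^6 milligrams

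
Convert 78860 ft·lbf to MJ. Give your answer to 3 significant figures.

0.107 MJ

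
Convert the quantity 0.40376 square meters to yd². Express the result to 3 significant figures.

0.483 yd²

1 square meter = 1.19599 yd².
0.40376 × 1.19599 ≈ 0.483 yd².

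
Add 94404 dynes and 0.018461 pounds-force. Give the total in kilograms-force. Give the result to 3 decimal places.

94404 dyn = 0.0962653 kgf and 0.018461 lbf = 0.00837377 kgf.
0.0962653 + 0.00837377 ≈ 0.105 kgf.

0.105 kgf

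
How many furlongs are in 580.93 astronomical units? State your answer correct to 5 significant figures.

1 au = 7.43646e+8 furlongs.
So 580.93 × 7.43646e+8 ≈ 4.3201e+11 furlong.

4.3201e+11 furlongs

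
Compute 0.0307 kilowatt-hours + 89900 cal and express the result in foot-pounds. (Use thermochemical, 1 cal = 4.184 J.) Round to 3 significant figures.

359000 ft·lbf

0.0307 kWh = 81515.4 ft·lbf and 89900 cal = 277428 ft·lbf.
81515.4 + 277428 ≈ 359000 ft·lbf.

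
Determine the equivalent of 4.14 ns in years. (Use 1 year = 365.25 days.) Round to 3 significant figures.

1.31e-16 years

1 ns = 3.16881e-17 yr.
Then 4.14 × 3.16881e-17 ≈ 1.31e-16 yr.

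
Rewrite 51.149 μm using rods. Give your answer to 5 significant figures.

1.0170 × 10^-5 rods

1 micrometer = 1.98839 × 10^-7 rod.
So 51.149 × 1.98839 × 10^-7 ≈ 1.0170 × 10^-5 rod.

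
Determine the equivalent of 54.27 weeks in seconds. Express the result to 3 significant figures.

3.28e+7 s

1 wk = 604800 seconds.
Then 54.27 × 604800 ≈ 3.28e+7 s.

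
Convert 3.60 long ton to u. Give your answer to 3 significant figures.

2.20e+30 u

1 long ton = 6.11878e+29 u.
3.60 × 6.11878e+29 ≈ 2.20e+30 u.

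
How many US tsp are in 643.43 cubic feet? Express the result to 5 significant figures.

1 ft³ = 5745.04 US tsp.
643.43 × 5745.04 ≈ 3.6965e+6 US tsp.

3.6965e+6 US teaspoons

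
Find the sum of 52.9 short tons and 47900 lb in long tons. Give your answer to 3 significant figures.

68.6 long tons

52.9 short ton = 47.2321 long ton and 47900 lb = 21.3839 long ton.
47.2321 + 21.3839 ≈ 68.6 long ton.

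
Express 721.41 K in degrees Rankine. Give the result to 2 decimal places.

°R = K × 9/5.
Applying the formula gives 1298.54 °R.

1298.54 degrees Rankine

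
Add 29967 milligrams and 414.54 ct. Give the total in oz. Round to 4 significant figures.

3.982 oz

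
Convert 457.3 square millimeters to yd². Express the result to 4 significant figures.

0.0005469 square yards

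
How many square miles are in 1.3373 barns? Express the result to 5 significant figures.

5.1633 × 10^-35 mi²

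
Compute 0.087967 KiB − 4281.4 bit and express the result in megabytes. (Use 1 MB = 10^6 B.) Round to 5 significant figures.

-0.00044510 MB

0.087967 KiB = 9.00782 × 10^-5 MB and 4281.4 bit = 0.000535175 MB.
9.00782 × 10^-5 − 0.000535175 ≈ -0.00044510 MB.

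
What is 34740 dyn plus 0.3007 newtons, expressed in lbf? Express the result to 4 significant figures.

0.1457 lbf

34740 dyn = 0.0780986 lbf and 0.3007 N = 0.0676000 lbf.
0.0780986 + 0.0676000 ≈ 0.1457 lbf.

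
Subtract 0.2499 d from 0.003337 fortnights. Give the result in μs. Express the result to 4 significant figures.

0.003337 fortnight = 4.03644 × 10^9 μs and 0.2499 d = 2.15914 × 10^10 μs.
4.03644 × 10^9 − 2.15914 × 10^10 ≈ -1.755 × 10^10 μs.

-1.755 × 10^10 microseconds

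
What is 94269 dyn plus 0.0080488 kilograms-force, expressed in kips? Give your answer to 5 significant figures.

0.00022967 kips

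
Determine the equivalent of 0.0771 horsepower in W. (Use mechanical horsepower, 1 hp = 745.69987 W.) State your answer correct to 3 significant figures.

1 hp = 745.700 watts.
So 0.0771 × 745.700 ≈ 57.5 W.

57.5 W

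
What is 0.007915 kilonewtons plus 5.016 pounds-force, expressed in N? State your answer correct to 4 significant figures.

30.23 N

0.007915 kN = 7.91500 N and 5.016 lbf = 22.3123 N.
7.91500 + 22.3123 ≈ 30.23 N.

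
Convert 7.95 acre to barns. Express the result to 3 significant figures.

1 acre = 4.04686 × 10^31 barn.
Then 7.95 × 4.04686 × 10^31 ≈ 3.22 × 10^32 barn.

3.22 × 10^32 barn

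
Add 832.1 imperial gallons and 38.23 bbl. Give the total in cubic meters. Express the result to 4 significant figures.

9.861 m³

832.1 imp gal = 3.78280 m³ and 38.23 bbl = 6.07808 m³.
3.78280 + 6.07808 ≈ 9.861 m³.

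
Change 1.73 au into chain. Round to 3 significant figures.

1 astronomical unit = 7.43646 × 10^9 chains.
So 1.73 × 7.43646 × 10^9 ≈ 1.29 × 10^10 chain.

1.29 × 10^10 chain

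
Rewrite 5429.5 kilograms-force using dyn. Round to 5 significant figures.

5.3245e+9 dyn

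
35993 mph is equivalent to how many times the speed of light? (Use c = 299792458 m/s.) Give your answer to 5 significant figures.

1 mph = 1.49116e-9 c.
Then 35993 × 1.49116e-9 ≈ 5.3671e-5 c.

5.3671e-5 c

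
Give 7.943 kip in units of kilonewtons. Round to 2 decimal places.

35.33 kN

1 kip = 4.44822 kN.
7.943 × 4.44822 ≈ 35.33 kN.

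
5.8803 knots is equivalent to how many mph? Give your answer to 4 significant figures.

6.767 miles per hour

1 kn = 1.15078 mph.
Thus 5.8803 × 1.15078 ≈ 6.767 mph.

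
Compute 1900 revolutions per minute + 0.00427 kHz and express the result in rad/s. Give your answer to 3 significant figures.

226 radians per second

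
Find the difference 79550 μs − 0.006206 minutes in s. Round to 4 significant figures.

79550 μs = 0.0795500 s and 0.006206 min = 0.372360 s.
0.0795500 − 0.372360 ≈ -0.2928 s.

-0.2928 s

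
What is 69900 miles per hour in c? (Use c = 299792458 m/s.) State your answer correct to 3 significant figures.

0.000104 c

1 mph = 1.49116e-9 times the speed of light.
Thus 69900 × 1.49116e-9 ≈ 0.000104 c.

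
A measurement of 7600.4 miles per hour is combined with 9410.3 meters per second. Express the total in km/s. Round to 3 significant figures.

7600.4 mph = 3.39768 km/s and 9410.3 m/s = 9.41030 km/s.
3.39768 + 9.41030 ≈ 12.8 km/s.

12.8 kilometers per second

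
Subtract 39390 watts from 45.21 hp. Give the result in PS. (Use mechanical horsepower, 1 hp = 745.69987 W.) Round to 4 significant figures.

45.21 hp = 45.83705 PS and 39390 W = 53.55550 PS.
45.83705 − 53.55550 ≈ -7.718 PS.

-7.718 PS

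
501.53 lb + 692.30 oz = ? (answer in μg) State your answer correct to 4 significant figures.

501.53 lb = 2.27490e+11 μg and 692.30 oz = 1.96264e+10 μg.
2.27490e+11 + 1.96264e+10 ≈ 2.471e+11 μg.

2.471e+11 μg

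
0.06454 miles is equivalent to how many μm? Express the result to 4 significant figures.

1.039e+8 μm

1 mi = 1.60934e+9 micrometers.
Then 0.06454 × 1.60934e+9 ≈ 1.039e+8 μm.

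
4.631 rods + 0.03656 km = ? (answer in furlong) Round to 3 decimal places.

4.631 rod = 0.115775 furlong and 0.03656 km = 0.181739 furlong.
0.115775 + 0.181739 ≈ 0.298 furlong.

0.298 furlongs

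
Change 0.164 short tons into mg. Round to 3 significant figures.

1 short ton = 9.07185e+8 mg.
Thus 0.164 × 9.07185e+8 ≈ 1.49e+8 mg.

1.49e+8 mg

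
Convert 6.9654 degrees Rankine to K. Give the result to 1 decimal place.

°R = K × 9/5.
Applying the formula gives 3.9 K.

3.9 kelvins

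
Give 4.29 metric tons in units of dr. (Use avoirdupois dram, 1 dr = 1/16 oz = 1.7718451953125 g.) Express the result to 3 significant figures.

1 t = 564383 dr.
So 4.29 × 564383 ≈ 2.42e+6 dr.

2.42e+6 drams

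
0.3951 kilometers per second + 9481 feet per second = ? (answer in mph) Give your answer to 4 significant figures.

7348 mph

0.3951 km/s = 883.814 mph and 9481 ft/s = 6464.32 mph.
883.814 + 6464.32 ≈ 7348 mph.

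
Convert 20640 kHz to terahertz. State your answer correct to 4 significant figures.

2.064 × 10^-5 THz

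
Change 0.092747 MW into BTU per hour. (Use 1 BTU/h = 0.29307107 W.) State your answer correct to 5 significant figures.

316470 BTU per hour

1 megawatt = 3.41214e+6 BTU/h.
0.092747 × 3.41214e+6 ≈ 316470 BTU/h.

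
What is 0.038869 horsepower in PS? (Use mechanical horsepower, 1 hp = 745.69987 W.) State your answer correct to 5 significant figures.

0.039408 PS

1 horsepower = 1.01387 PS.
Thus 0.038869 × 1.01387 ≈ 0.039408 PS.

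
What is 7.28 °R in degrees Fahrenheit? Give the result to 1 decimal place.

°R = °F + 459.67.
Applying the formula gives -452.4 °F.

-452.4 degrees Fahrenheit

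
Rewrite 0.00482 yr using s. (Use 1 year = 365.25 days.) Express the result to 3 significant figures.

152000 s

1 yr = 3.15576e+7 s.
0.00482 × 3.15576e+7 ≈ 152000 s.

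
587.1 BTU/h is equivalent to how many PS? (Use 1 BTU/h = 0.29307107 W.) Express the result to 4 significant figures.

0.2339 PS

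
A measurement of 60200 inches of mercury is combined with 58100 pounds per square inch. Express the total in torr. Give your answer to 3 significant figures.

60200 inHg = 1.52908 × 10^6 torr and 58100 psi = 3.00464 × 10^6 torr.
1.52908 × 10^6 + 3.00464 × 10^6 ≈ 4.53 × 10^6 torr.

4.53 × 10^6 torr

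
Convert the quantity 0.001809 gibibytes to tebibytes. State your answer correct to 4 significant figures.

1 gibibyte = 0.0009765625 TiB.
0.001809 × 0.0009765625 ≈ 1.767e-6 TiB.

1.767e-6 TiB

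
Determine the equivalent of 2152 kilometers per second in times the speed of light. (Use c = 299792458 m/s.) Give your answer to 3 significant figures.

1 km/s = 3.33564e-6 c.
2152 × 3.33564e-6 ≈ 0.00718 c.

0.00718 c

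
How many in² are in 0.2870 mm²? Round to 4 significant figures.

1 square millimeter = 0.001550003 in².
Thus 0.2870 × 0.001550003 ≈ 0.0004449 in².

0.0004449 in²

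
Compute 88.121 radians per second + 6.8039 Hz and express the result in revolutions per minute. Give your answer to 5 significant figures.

88.121 rad/s = 841.494 rpm and 6.8039 Hz = 408.234 rpm.
841.494 + 408.234 ≈ 1249.7 rpm.

1249.7 rpm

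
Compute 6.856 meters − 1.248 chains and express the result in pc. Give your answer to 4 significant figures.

6.856 m = 2.22188 × 10^-16 pc and 1.248 chain = 8.13622 × 10^-16 pc.
2.22188 × 10^-16 − 8.13622 × 10^-16 ≈ -5.914 × 10^-16 pc.

-5.914 × 10^-16 pc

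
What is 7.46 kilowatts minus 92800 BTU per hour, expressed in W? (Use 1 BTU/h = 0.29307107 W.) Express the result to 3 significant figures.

7.46 kW = 7460.00 W and 92800 BTU/h = 27197.0 W.
7460.00 − 27197.0 ≈ -19700 W.

-19700 W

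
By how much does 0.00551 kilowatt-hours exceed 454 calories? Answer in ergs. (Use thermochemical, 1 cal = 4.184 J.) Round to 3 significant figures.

1.79e+11 ergs

0.00551 kWh = 1.98360e+11 erg and 454 cal = 1.89954e+10 erg.
1.98360e+11 − 1.89954e+10 ≈ 1.79e+11 erg.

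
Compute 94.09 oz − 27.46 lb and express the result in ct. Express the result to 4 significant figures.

94.09 oz = 13337.0 ct and 27.46 lb = 62278.2 ct.
13337.0 − 62278.2 ≈ -48940 ct.

-48940 carats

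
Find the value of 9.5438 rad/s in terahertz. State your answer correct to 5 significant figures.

1.5189 × 10^-12 terahertz

1 radian per second = 1.59155 × 10^-13 THz.
9.5438 × 1.59155 × 10^-13 ≈ 1.5189 × 10^-12 THz.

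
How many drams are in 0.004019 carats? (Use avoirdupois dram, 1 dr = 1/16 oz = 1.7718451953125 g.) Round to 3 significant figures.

0.000454 dr

1 carat = 0.112877 dr.
Then 0.004019 × 0.112877 ≈ 0.000454 dr.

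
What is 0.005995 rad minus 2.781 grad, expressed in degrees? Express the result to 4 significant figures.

0.005995 rad = 0.343488 ° and 2.781 grad = 2.50290 °.
0.343488 − 2.50290 ≈ -2.159 °.

-2.159 degrees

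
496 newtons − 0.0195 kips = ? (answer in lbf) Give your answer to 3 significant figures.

496 N = 111.505 lbf and 0.0195 kip = 19.5000 lbf.
111.505 − 19.5000 ≈ 92.0 lbf.

92.0 pounds-force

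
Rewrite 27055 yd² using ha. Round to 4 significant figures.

1 yd² = 8.36127e-5 ha.
So 27055 × 8.36127e-5 ≈ 2.262 ha.

2.262 hectares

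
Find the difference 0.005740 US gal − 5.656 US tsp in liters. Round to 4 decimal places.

-0.0061 liters

0.005740 US gal = 0.0217283 L and 5.656 US tsp = 0.0278780 L.
0.0217283 − 0.0278780 ≈ -0.0061 L.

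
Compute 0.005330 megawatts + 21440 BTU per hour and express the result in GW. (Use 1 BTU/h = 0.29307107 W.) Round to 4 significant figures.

0.005330 MW = 5.33000e-6 GW and 21440 BTU/h = 6.28344e-6 GW.
5.33000e-6 + 6.28344e-6 ≈ 1.161e-5 GW.

1.161e-5 gigawatts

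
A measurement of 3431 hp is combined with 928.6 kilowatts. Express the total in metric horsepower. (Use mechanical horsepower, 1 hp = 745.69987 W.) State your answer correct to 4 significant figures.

3431 hp = 3478.59 PS and 928.6 kW = 1262.54 PS.
3478.59 + 1262.54 ≈ 4741 PS.

4741 metric horsepower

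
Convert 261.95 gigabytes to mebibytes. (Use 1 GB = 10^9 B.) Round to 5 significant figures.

249810 MiB

1 GB = 953.674 MiB.
Then 261.95 × 953.674 ≈ 249810 MiB.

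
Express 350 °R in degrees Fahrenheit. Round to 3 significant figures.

°R = °F + 459.67.
Applying the formula gives -110 °F.

-110 °F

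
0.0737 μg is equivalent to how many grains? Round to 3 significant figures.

1.14 × 10^-6 gr

1 μg = 1.54324 × 10^-5 grains.
Then 0.0737 × 1.54324 × 10^-5 ≈ 1.14 × 10^-6 gr.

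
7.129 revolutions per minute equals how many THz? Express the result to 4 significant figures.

1 rpm = 1.66667e-14 THz.
So 7.129 × 1.66667e-14 ≈ 1.188e-13 THz.

1.188e-13 THz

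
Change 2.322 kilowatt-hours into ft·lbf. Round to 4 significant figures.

1 kilowatt-hour = 2.65522 × 10^6 foot-pounds.
So 2.322 × 2.65522 × 10^6 ≈ 6.165 × 10^6 ft·lbf.

6.165 × 10^6 foot-pounds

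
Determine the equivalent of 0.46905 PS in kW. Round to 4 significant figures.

0.3450 kW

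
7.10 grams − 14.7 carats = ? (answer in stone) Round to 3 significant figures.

0.000655 stone

7.10 g = 0.00111806 st and 14.7 ct = 0.000462971 st.
0.00111806 − 0.000462971 ≈ 0.000655 st.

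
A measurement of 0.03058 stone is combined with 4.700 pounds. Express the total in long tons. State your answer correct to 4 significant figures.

0.002289 long tons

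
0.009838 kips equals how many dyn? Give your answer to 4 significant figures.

1 kip = 4.44822e+8 dynes.
0.009838 × 4.44822e+8 ≈ 4.376e+6 dyn.

4.376e+6 dyn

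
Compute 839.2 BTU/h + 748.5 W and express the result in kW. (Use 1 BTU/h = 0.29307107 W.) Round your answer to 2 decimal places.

0.99 kW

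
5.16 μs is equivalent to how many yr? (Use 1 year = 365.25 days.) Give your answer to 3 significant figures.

1 microsecond = 3.16881 × 10^-14 years.
5.16 × 3.16881 × 10^-14 ≈ 1.64 × 10^-13 yr.

1.64 × 10^-13 years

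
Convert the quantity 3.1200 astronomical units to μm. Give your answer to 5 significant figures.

4.6675 × 10^17 micrometers

1 astronomical unit = 1.49598 × 10^17 μm.
Then 3.1200 × 1.49598 × 10^17 ≈ 4.6675 × 10^17 μm.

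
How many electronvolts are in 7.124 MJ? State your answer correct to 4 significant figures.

4.446 × 10^25 electronvolts

1 megajoule = 6.24151 × 10^24 eV.
Then 7.124 × 6.24151 × 10^24 ≈ 4.446 × 10^25 eV.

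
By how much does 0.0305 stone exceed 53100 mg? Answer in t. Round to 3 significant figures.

0.000141 metric tons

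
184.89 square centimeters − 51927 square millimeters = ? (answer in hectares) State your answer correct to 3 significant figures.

184.89 cm² = 1.84890 × 10^-6 ha and 51927 mm² = 5.19270 × 10^-6 ha.
1.84890 × 10^-6 − 5.19270 × 10^-6 ≈ -3.34 × 10^-6 ha.

-3.34 × 10^-6 ha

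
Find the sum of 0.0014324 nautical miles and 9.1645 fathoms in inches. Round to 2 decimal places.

0.0014324 nmi = 104.4411 in and 9.1645 fathom = 659.8440 in.
104.4411 + 659.8440 ≈ 764.29 in.

764.29 inches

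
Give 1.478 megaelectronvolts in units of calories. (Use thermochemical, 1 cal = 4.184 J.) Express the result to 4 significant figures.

5.660 × 10^-14 calories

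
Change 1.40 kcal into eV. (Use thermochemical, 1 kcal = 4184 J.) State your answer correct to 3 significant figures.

1 kilocalorie = 2.61145 × 10^22 eV.
So 1.40 × 2.61145 × 10^22 ≈ 3.66 × 10^22 eV.

3.66 × 10^22 eV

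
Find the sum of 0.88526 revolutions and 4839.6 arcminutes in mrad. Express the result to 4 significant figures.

6970 mrad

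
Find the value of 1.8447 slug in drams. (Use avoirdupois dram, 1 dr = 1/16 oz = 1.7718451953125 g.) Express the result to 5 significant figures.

15194 drams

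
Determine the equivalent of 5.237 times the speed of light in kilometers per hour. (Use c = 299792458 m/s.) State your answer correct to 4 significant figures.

1 speed of light = 1.07925e+9 km/h.
Thus 5.237 × 1.07925e+9 ≈ 5.652e+9 km/h.

5.652e+9 km/h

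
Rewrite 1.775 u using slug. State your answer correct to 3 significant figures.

2.02e-28 slug

1 u = 1.13783e-28 slug.
Thus 1.775 × 1.13783e-28 ≈ 2.02e-28 slug.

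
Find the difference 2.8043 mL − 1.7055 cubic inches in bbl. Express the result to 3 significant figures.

-0.000158 oil barrels

2.8043 mL = 1.76385 × 10^-5 bbl and 1.7055 in³ = 0.000175788 bbl.
1.76385 × 10^-5 − 0.000175788 ≈ -0.000158 bbl.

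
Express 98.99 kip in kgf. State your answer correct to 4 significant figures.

44900 kilograms-force

1 kip = 453.592 kilograms-force.
Thus 98.99 × 453.592 ≈ 44900 kgf.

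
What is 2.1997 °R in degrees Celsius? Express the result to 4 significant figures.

-271.9 °C

°R = (°C + 273.15) × 9/5.
Applying the formula gives -271.9 °C.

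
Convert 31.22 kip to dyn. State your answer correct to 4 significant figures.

1 kip = 4.44822 × 10^8 dynes.
Then 31.22 × 4.44822 × 10^8 ≈ 1.389 × 10^10 dyn.

1.389 × 10^10 dynes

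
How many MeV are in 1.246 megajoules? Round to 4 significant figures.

7.777 × 10^18 MeV

1 MJ = 6.24151 × 10^18 MeV.
1.246 × 6.24151 × 10^18 ≈ 7.777 × 10^18 MeV.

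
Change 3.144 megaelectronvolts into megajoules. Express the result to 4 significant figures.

5.037e-19 MJ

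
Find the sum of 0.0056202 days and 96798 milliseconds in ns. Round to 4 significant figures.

0.0056202 d = 4.85585 × 10^11 ns and 96798 ms = 9.67980 × 10^10 ns.
4.85585 × 10^11 + 9.67980 × 10^10 ≈ 5.824 × 10^11 ns.

5.824 × 10^11 ns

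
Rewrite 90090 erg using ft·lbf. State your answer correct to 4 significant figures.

1 erg = 7.37562e-8 foot-pounds.
90090 × 7.37562e-8 ≈ 0.006645 ft·lbf.

0.006645 foot-pounds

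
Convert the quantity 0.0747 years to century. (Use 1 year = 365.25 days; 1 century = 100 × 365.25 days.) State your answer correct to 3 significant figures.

1 year = 0.0100000 centuries.
Thus 0.0747 × 0.0100000 ≈ 0.000747 century.

0.000747 century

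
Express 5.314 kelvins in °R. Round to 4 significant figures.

°R = K × 9/5.
Applying the formula gives 9.565 °R.

9.565 °R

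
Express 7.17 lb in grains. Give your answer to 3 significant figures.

50200 gr

1 pound = 7000.00 gr.
Then 7.17 × 7000.00 ≈ 50200 gr.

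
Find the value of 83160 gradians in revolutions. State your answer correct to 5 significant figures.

1 grad = 0.00250000 rev.
83160 × 0.00250000 ≈ 207.90 rev.

207.90 rev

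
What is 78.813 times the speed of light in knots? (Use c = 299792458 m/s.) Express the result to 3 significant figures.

1 speed of light = 5.82750e+8 kn.
Thus 78.813 × 5.82750e+8 ≈ 4.59e+10 kn.

4.59e+10 kn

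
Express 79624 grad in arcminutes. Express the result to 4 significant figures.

1 grad = 54.0000 arcmin.
Thus 79624 × 54.0000 ≈ 4.300e+6 arcmin.

4.300e+6 arcmin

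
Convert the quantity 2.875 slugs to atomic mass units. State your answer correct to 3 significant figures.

2.53e+28 u

1 slug = 8.78865e+27 u.
2.875 × 8.78865e+27 ≈ 2.53e+28 u.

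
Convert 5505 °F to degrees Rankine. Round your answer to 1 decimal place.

5964.7 degrees Rankine

°R = °F + 459.67.
Applying the formula gives 5964.7 °R.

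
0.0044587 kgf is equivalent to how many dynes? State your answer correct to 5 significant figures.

4372.5 dynes

1 kilogram-force = 980665 dyn.
Then 0.0044587 × 980665 ≈ 4372.5 dyn.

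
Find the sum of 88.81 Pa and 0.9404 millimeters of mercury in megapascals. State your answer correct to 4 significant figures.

0.0002142 megapascals

88.81 Pa = 8.88100 × 10^-5 MPa and 0.9404 mmHg = 0.000125376 MPa.
8.88100 × 10^-5 + 0.000125376 ≈ 0.0002142 MPa.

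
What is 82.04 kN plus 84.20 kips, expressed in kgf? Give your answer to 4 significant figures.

82.04 kN = 8365.75 kgf and 84.20 kip = 38192.5 kgf.
8365.75 + 38192.5 ≈ 46560 kgf.

46560 kgf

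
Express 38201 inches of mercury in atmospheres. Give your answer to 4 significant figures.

1277 atm

1 inch of mercury = 0.0334211 atmospheres.
Thus 38201 × 0.0334211 ≈ 1277 atm.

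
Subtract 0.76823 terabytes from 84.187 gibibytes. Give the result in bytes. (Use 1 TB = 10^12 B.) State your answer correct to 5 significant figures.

-6.7783 × 10^11 B

84.187 GiB = 9.03951 × 10^10 B and 0.76823 TB = 7.68230 × 10^11 B.
9.03951 × 10^10 − 7.68230 × 10^11 ≈ -6.7783 × 10^11 B.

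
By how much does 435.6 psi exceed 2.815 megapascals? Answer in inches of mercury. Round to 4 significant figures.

55.62 inches of mercury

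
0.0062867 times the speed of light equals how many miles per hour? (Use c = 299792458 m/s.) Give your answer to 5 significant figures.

1 speed of light = 6.70617 × 10^8 miles per hour.
Thus 0.0062867 × 6.70617 × 10^8 ≈ 4.2160 × 10^6 mph.

4.2160 × 10^6 mph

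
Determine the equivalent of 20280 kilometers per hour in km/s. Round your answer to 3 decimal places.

5.633 kilometers per second

1 kilometer per hour = 0.000277778 km/s.
20280 × 0.000277778 ≈ 5.633 km/s.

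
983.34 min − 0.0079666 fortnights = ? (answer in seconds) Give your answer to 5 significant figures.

49364 seconds

983.34 min = 59000.4 s and 0.0079666 fortnight = 9636.40 s.
59000.4 − 9636.40 ≈ 49364 s.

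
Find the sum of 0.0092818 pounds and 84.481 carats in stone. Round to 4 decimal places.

0.0033 st

0.0092818 lb = 0.000662986 st and 84.481 ct = 0.00266070 st.
0.000662986 + 0.00266070 ≈ 0.0033 st.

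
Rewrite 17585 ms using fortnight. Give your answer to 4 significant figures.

1.454e-5 fortnight

1 millisecond = 8.26720e-10 fortnights.
Thus 17585 × 8.26720e-10 ≈ 1.454e-5 fortnight.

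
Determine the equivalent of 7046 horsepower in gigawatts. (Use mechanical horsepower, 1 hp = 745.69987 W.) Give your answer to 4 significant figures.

1 horsepower = 7.45700e-7 gigawatts.
So 7046 × 7.45700e-7 ≈ 0.005254 GW.

0.005254 GW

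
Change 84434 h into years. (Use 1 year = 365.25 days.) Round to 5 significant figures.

1 hour = 0.000114077 years.
So 84434 × 0.000114077 ≈ 9.6320 yr.

9.6320 years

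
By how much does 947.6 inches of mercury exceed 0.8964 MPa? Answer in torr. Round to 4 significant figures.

17350 torr

947.6 inHg = 24069.0 torr and 0.8964 MPa = 6723.55 torr.
24069.0 − 6723.55 ≈ 17350 torr.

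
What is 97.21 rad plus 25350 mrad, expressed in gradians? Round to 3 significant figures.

97.21 rad = 6188.58 grad and 25350 mrad = 1613.83 grad.
6188.58 + 1613.83 ≈ 7800 grad.

7800 grad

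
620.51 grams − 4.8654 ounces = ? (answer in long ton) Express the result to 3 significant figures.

0.000475 long tons

620.51 g = 0.000610710 long ton and 4.8654 oz = 0.000135753 long ton.
0.000610710 − 0.000135753 ≈ 0.000475 long ton.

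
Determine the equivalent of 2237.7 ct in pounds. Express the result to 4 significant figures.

0.9867 lb

1 ct = 0.000440925 lb.
So 2237.7 × 0.000440925 ≈ 0.9867 lb.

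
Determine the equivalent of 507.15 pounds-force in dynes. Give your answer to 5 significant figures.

2.2559e+8 dynes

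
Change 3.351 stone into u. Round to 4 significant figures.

1.282e+28 u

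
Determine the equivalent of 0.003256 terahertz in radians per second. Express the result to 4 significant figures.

1 THz = 6.28319 × 10^12 rad/s.
So 0.003256 × 6.28319 × 10^12 ≈ 2.046 × 10^10 rad/s.

2.046 × 10^10 rad/s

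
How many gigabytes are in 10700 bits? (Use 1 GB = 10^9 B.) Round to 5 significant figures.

1.3375 × 10^-6 GB

1 bit = 1.25000 × 10^-10 gigabytes.
10700 × 1.25000 × 10^-10 ≈ 1.3375 × 10^-6 GB.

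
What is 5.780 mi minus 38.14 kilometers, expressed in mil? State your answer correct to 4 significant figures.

5.780 mi = 3.66221 × 10^8 mil and 38.14 km = 1.50157 × 10^9 mil.
3.66221 × 10^8 − 1.50157 × 10^9 ≈ -1.135 × 10^9 mil.

-1.135 × 10^9 mil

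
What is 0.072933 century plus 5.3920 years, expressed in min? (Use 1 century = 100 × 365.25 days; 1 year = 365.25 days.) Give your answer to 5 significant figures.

0.072933 century = 3.83598 × 10^6 min and 5.3920 yr = 2.83598 × 10^6 min.
3.83598 × 10^6 + 2.83598 × 10^6 ≈ 6.6720 × 10^6 min.

6.6720 × 10^6 minutes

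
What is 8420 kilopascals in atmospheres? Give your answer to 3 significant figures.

83.1 atmospheres

1 kPa = 0.00986923 atm.
Then 8420 × 0.00986923 ≈ 83.1 atm.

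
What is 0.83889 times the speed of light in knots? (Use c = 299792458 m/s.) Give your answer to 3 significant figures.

4.89e+8 knots

1 c = 5.82750e+8 knots.
0.83889 × 5.82750e+8 ≈ 4.89e+8 kn.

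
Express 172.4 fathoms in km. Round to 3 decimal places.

1 fathom = 0.00182880 km.
Then 172.4 × 0.00182880 ≈ 0.315 km.

0.315 kilometers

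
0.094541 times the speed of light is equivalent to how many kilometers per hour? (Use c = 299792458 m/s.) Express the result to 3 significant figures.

1.02e+8 kilometers per hour

1 c = 1.07925e+9 kilometers per hour.
Thus 0.094541 × 1.07925e+9 ≈ 1.02e+8 km/h.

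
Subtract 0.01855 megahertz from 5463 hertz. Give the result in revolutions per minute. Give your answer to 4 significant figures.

-785200 revolutions per minute

5463 Hz = 327780 rpm and 0.01855 MHz = 1.11300 × 10^6 rpm.
327780 − 1.11300 × 10^6 ≈ -785200 rpm.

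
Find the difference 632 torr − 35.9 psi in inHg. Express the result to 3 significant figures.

-48.2 inHg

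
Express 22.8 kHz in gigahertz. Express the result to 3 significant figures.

1 kHz = 1.00000e-6 gigahertz.
So 22.8 × 1.00000e-6 ≈ 2.28e-5 GHz.

2.28e-5 gigahertz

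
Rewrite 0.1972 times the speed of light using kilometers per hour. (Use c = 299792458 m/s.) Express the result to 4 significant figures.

2.128e+8 km/h

1 speed of light = 1.07925e+9 kilometers per hour.
Then 0.1972 × 1.07925e+9 ≈ 2.128e+8 km/h.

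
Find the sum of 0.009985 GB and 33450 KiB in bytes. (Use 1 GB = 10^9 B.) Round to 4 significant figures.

0.009985 GB = 9.98500e+6 B and 33450 KiB = 3.42528e+7 B.
9.98500e+6 + 3.42528e+7 ≈ 4.424e+7 B.

4.424e+7 B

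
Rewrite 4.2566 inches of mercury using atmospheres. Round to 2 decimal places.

0.14 atm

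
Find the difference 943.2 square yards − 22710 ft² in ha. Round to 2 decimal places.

943.2 yd² = 0.0788635 ha and 22710 ft² = 0.210983 ha.
0.0788635 − 0.210983 ≈ -0.13 ha.

-0.13 hectares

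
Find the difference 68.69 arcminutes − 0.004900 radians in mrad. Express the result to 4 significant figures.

15.08 mrad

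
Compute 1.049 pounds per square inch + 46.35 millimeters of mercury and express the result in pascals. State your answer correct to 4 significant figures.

1.049 psi = 7232.60 Pa and 46.35 mmHg = 6179.49 Pa.
7232.60 + 6179.49 ≈ 13410 Pa.

13410 pascals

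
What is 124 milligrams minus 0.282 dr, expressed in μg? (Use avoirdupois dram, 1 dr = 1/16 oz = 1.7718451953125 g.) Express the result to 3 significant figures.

-376000 μg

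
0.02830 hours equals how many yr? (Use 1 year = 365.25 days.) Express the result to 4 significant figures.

1 h = 0.000114077 years.
0.02830 × 0.000114077 ≈ 3.228 × 10^-6 yr.

3.228 × 10^-6 yr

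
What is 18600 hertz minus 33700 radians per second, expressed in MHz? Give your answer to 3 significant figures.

0.0132 megahertz

18600 Hz = 0.0186000 MHz and 33700 rad/s = 0.00536352 MHz.
0.0186000 − 0.00536352 ≈ 0.0132 MHz.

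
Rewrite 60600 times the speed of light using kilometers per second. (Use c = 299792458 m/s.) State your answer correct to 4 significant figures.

1.817 × 10^10 kilometers per second

1 c = 299792 kilometers per second.
Then 60600 × 299792 ≈ 1.817 × 10^10 km/s.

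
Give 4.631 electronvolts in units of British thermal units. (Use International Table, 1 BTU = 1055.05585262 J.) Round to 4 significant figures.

1 eV = 1.51857 × 10^-22 British thermal units.
Then 4.631 × 1.51857 × 10^-22 ≈ 7.032 × 10^-22 BTU.

7.032 × 10^-22 British thermal units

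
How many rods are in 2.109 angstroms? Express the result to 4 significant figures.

1 Å = 1.98839e-11 rod.
So 2.109 × 1.98839e-11 ≈ 4.194e-11 rod.

4.194e-11 rod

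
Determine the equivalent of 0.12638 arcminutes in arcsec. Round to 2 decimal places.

7.58 arcseconds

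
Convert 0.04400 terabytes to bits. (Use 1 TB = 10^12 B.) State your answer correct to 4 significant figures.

3.520 × 10^11 bit

1 TB = 8.00000 × 10^12 bit.
So 0.04400 × 8.00000 × 10^12 ≈ 3.520 × 10^11 bit.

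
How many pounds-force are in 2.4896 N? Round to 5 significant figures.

1 N = 0.224809 lbf.
2.4896 × 0.224809 ≈ 0.55968 lbf.

0.55968 lbf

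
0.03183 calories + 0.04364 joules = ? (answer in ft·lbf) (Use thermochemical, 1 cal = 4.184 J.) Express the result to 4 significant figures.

0.03183 cal = 0.0982261 ft·lbf and 0.04364 J = 0.0321872 ft·lbf.
0.0982261 + 0.0321872 ≈ 0.1304 ft·lbf.

0.1304 ft·lbf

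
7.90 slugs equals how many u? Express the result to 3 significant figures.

6.94e+28 u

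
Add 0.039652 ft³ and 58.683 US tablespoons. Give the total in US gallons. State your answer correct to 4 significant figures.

0.5258 US gallons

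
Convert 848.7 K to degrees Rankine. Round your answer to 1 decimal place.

1527.7 °R

°R = K × 9/5.
Applying the formula gives 1527.7 °R.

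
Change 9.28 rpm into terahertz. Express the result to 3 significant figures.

1.55 × 10^-13 THz

1 revolution per minute = 1.66667 × 10^-14 terahertz.
Thus 9.28 × 1.66667 × 10^-14 ≈ 1.55 × 10^-13 THz.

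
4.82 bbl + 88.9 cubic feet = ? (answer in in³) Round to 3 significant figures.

200000 in³

4.82 bbl = 46763.6 in³ and 88.9 ft³ = 153619 in³.
46763.6 + 153619 ≈ 200000 in³.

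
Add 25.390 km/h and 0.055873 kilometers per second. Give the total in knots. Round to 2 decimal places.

122.32 kn

25.390 km/h = 13.7095 kn and 0.055873 km/s = 108.608 kn.
13.7095 + 108.608 ≈ 122.32 kn.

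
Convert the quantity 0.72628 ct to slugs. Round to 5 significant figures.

1 ct = 1.37044e-5 slugs.
Thus 0.72628 × 1.37044e-5 ≈ 9.9532e-6 slug.

9.9532e-6 slug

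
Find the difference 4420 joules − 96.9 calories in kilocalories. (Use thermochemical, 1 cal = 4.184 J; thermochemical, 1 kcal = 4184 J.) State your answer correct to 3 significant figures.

0.960 kilocalories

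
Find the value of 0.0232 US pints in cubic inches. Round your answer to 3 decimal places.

1 US pt = 28.8750 in³.
0.0232 × 28.8750 ≈ 0.670 in³.

0.670 in³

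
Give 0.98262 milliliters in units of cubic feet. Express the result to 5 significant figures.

3.4701 × 10^-5 cubic feet

1 mL = 3.53147 × 10^-5 ft³.
So 0.98262 × 3.53147 × 10^-5 ≈ 3.4701 × 10^-5 ft³.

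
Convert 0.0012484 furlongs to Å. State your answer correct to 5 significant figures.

2.5114e+9 angstroms

1 furlong = 2.01168e+12 Å.
0.0012484 × 2.01168e+12 ≈ 2.5114e+9 Å.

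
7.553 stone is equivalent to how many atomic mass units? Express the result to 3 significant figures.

1 st = 3.82424e+27 atomic mass units.
Then 7.553 × 3.82424e+27 ≈ 2.89e+28 u.

2.89e+28 u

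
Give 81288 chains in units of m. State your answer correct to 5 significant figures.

1.6353 × 10^6 m

1 chain = 20.1168 meters.
Then 81288 × 20.1168 ≈ 1.6353 × 10^6 m.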